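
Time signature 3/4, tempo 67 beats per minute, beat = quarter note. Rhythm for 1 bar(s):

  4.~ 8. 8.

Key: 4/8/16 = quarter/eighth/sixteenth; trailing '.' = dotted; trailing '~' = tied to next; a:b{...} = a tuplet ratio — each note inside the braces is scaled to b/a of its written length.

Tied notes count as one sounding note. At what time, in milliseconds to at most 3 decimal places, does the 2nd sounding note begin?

1. 0.0ms @ 0 + 2014.925ms (9/4)
2. 2014.925ms @ 9/4 + 671.642ms (3/4)

note 2 onset = 9/4b = 2014.925ms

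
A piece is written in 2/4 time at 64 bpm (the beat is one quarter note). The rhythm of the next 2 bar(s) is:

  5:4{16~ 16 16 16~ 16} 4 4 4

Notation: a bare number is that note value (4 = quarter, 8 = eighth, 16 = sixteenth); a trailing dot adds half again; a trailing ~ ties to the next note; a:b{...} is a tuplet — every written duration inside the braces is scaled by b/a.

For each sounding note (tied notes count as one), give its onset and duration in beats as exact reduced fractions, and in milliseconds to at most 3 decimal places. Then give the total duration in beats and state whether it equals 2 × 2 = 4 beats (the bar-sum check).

1) 0.0ms=0b +375.0ms=2/5b
2) 375.0ms=2/5b +187.5ms=1/5b
3) 562.5ms=3/5b +375.0ms=2/5b
4) 937.5ms=1b +937.5ms=1b
5) 1875.0ms=2b +937.5ms=1b
6) 2812.5ms=3b +937.5ms=1b
Σ=4b of 4 (64bpm 2/4) — PASS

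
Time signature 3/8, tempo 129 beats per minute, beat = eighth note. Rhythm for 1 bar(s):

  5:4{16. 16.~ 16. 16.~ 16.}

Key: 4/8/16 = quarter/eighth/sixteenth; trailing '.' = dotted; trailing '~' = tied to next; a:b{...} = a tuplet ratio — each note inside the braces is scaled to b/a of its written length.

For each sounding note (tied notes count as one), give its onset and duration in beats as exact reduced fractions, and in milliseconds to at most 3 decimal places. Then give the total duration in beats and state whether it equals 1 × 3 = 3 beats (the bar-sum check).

1) 0.0ms=0b +279.07ms=3/5b
2) 279.07ms=3/5b +558.14ms=6/5b
3) 837.209ms=9/5b +558.14ms=6/5b
Σ=3b of 3 (129bpm 3/8) — PASS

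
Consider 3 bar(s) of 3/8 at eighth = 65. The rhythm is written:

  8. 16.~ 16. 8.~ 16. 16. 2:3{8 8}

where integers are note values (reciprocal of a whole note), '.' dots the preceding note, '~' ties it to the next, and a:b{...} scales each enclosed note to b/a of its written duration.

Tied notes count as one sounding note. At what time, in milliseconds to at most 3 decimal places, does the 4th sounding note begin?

note 4 onset = 21/4b = 4846.154ms

1. 0.0ms @ 0 + 1384.615ms (3/2)
2. 1384.615ms @ 3/2 + 1384.615ms (3/2)
3. 2769.231ms @ 3 + 2076.923ms (9/4)
4. 4846.154ms @ 21/4 + 692.308ms (3/4)
5. 5538.462ms @ 6 + 1384.615ms (3/2)
6. 6923.077ms @ 15/2 + 1384.615ms (3/2)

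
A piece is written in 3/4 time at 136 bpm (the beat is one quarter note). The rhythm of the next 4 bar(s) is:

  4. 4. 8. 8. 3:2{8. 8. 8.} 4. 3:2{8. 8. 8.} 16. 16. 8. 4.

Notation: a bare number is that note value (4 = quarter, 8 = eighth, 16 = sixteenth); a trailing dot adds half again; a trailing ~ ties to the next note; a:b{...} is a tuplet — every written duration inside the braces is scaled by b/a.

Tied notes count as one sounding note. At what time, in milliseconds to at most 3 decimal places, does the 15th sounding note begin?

1. 0.0ms @ 0 + 661.765ms (3/2)
2. 661.765ms @ 3/2 + 661.765ms (3/2)
3. 1323.529ms @ 3 + 330.882ms (3/4)
4. 1654.412ms @ 15/4 + 330.882ms (3/4)
5. 1985.294ms @ 9/2 + 220.588ms (1/2)
6. 2205.882ms @ 5 + 220.588ms (1/2)
7. 2426.471ms @ 11/2 + 220.588ms (1/2)
8. 2647.059ms @ 6 + 661.765ms (3/2)
9. 3308.824ms @ 15/2 + 220.588ms (1/2)
10. 3529.412ms @ 8 + 220.588ms (1/2)
11. 3750.0ms @ 17/2 + 220.588ms (1/2)
12. 3970.588ms @ 9 + 165.441ms (3/8)
13. 4136.029ms @ 75/8 + 165.441ms (3/8)
14. 4301.471ms @ 39/4 + 330.882ms (3/4)
15. 4632.353ms @ 21/2 + 661.765ms (3/2)

note 15 onset = 21/2b = 4632.353ms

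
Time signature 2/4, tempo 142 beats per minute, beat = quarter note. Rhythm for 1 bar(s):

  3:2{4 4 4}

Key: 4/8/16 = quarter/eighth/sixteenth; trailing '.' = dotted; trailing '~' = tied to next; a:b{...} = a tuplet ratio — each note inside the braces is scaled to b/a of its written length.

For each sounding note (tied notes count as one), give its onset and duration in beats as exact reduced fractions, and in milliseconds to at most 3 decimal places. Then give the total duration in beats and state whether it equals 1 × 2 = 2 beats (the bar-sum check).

1) 0.0ms=0b +281.69ms=2/3b
2) 281.69ms=2/3b +281.69ms=2/3b
3) 563.38ms=4/3b +281.69ms=2/3b
Σ=2b of 2 (142bpm 2/4) — PASS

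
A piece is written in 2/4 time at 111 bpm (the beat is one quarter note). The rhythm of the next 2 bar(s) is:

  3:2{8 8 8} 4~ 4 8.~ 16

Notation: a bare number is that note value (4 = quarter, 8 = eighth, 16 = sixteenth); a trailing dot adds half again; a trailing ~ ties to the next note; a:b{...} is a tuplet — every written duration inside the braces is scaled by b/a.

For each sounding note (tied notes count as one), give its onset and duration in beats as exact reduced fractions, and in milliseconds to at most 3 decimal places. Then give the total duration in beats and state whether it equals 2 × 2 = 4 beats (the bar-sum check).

1) 0.0ms=0b +180.18ms=1/3b
2) 180.18ms=1/3b +180.18ms=1/3b
3) 360.36ms=2/3b +180.18ms=1/3b
4) 540.541ms=1b +1081.081ms=2b
5) 1621.622ms=3b +540.541ms=1b
Σ=4b of 4 (111bpm 2/4) — PASS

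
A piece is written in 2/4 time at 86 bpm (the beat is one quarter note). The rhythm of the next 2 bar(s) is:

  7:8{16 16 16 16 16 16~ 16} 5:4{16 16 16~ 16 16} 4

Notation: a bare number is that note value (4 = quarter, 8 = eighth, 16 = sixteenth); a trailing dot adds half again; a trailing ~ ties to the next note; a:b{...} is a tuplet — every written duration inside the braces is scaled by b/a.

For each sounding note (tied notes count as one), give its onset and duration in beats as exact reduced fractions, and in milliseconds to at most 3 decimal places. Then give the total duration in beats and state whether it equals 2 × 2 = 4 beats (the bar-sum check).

1) 0.0ms=0b +199.336ms=2/7b
2) 199.336ms=2/7b +199.336ms=2/7b
3) 398.671ms=4/7b +199.336ms=2/7b
4) 598.007ms=6/7b +199.336ms=2/7b
5) 797.342ms=8/7b +199.336ms=2/7b
6) 996.678ms=10/7b +398.671ms=4/7b
7) 1395.349ms=2b +139.535ms=1/5b
8) 1534.884ms=11/5b +139.535ms=1/5b
9) 1674.419ms=12/5b +279.07ms=2/5b
10) 1953.488ms=14/5b +139.535ms=1/5b
11) 2093.023ms=3b +697.674ms=1b
Σ=4b of 4 (86bpm 2/4) — PASS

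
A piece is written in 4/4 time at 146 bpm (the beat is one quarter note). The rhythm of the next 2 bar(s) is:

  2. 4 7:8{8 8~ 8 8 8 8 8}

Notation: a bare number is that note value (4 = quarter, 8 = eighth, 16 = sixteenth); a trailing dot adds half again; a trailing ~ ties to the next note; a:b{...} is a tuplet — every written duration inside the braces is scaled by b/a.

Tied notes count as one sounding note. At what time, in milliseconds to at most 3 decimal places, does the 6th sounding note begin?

note 6 onset = 44/7b = 2583.17ms

1. 0.0ms @ 0 + 1232.877ms (3)
2. 1232.877ms @ 3 + 410.959ms (1)
3. 1643.836ms @ 4 + 234.834ms (4/7)
4. 1878.669ms @ 32/7 + 469.667ms (8/7)
5. 2348.337ms @ 40/7 + 234.834ms (4/7)
6. 2583.17ms @ 44/7 + 234.834ms (4/7)
7. 2818.004ms @ 48/7 + 234.834ms (4/7)
8. 3052.838ms @ 52/7 + 234.834ms (4/7)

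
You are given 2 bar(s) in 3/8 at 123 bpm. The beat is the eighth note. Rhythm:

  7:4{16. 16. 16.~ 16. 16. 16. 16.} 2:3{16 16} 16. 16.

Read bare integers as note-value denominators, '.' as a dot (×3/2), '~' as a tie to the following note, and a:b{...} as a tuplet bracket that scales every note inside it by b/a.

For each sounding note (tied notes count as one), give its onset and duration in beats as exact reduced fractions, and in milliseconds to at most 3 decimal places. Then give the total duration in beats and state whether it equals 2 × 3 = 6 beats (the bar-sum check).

1) 0.0ms=0b +209.059ms=3/7b
2) 209.059ms=3/7b +209.059ms=3/7b
3) 418.118ms=6/7b +418.118ms=6/7b
4) 836.237ms=12/7b +209.059ms=3/7b
5) 1045.296ms=15/7b +209.059ms=3/7b
6) 1254.355ms=18/7b +209.059ms=3/7b
7) 1463.415ms=3b +365.854ms=3/4b
8) 1829.268ms=15/4b +365.854ms=3/4b
9) 2195.122ms=9/2b +365.854ms=3/4b
10) 2560.976ms=21/4b +365.854ms=3/4b
Σ=6b of 6 (123bpm 3/8) — PASS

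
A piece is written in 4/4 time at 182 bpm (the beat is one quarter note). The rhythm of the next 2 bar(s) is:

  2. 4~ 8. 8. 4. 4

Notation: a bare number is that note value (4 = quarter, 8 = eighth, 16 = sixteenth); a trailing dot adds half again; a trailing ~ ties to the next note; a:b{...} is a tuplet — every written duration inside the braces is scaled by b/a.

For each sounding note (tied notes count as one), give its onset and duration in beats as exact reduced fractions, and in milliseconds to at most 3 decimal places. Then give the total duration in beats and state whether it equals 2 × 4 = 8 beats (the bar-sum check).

1) 0.0ms=0b +989.011ms=3b
2) 989.011ms=3b +576.923ms=7/4b
3) 1565.934ms=19/4b +247.253ms=3/4b
4) 1813.187ms=11/2b +494.505ms=3/2b
5) 2307.692ms=7b +329.67ms=1b
Σ=8b of 8 (182bpm 4/4) — PASS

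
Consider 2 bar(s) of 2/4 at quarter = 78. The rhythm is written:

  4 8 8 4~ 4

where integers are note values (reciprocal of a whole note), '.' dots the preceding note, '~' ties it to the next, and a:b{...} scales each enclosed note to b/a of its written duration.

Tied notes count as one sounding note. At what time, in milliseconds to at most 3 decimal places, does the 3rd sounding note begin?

note 3 onset = 3/2b = 1153.846ms

1. 0.0ms @ 0 + 769.231ms (1)
2. 769.231ms @ 1 + 384.615ms (1/2)
3. 1153.846ms @ 3/2 + 384.615ms (1/2)
4. 1538.462ms @ 2 + 1538.462ms (2)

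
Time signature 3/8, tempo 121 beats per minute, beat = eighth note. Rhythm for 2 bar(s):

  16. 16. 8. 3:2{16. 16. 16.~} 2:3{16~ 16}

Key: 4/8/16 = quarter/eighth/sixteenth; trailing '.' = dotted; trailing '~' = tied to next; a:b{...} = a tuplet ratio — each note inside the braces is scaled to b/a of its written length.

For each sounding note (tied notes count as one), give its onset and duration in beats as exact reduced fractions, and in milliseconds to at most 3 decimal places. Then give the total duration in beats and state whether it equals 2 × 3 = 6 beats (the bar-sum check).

1) 0.0ms=0b +371.901ms=3/4b
2) 371.901ms=3/4b +371.901ms=3/4b
3) 743.802ms=3/2b +743.802ms=3/2b
4) 1487.603ms=3b +247.934ms=1/2b
5) 1735.537ms=7/2b +247.934ms=1/2b
6) 1983.471ms=4b +991.736ms=2b
Σ=6b of 6 (121bpm 3/8) — PASS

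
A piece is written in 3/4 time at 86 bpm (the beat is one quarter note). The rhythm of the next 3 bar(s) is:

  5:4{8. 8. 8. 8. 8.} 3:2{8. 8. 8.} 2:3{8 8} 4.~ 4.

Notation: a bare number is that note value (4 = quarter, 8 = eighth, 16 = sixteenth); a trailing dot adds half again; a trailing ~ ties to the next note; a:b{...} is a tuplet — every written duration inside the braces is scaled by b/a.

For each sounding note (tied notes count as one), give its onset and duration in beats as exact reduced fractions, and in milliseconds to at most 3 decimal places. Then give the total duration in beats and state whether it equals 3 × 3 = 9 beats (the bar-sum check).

1) 0.0ms=0b +418.605ms=3/5b
2) 418.605ms=3/5b +418.605ms=3/5b
3) 837.209ms=6/5b +418.605ms=3/5b
4) 1255.814ms=9/5b +418.605ms=3/5b
5) 1674.419ms=12/5b +418.605ms=3/5b
6) 2093.023ms=3b +348.837ms=1/2b
7) 2441.86ms=7/2b +348.837ms=1/2b
8) 2790.698ms=4b +348.837ms=1/2b
9) 3139.535ms=9/2b +523.256ms=3/4b
10) 3662.791ms=21/4b +523.256ms=3/4b
11) 4186.047ms=6b +2093.023ms=3b
Σ=9b of 9 (86bpm 3/4) — PASS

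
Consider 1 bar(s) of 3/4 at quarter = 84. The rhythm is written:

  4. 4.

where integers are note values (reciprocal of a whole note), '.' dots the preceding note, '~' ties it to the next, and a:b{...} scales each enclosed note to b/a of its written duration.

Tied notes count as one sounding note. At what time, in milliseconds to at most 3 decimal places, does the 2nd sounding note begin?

1. 0.0ms @ 0 + 1071.429ms (3/2)
2. 1071.429ms @ 3/2 + 1071.429ms (3/2)

note 2 onset = 3/2b = 1071.429ms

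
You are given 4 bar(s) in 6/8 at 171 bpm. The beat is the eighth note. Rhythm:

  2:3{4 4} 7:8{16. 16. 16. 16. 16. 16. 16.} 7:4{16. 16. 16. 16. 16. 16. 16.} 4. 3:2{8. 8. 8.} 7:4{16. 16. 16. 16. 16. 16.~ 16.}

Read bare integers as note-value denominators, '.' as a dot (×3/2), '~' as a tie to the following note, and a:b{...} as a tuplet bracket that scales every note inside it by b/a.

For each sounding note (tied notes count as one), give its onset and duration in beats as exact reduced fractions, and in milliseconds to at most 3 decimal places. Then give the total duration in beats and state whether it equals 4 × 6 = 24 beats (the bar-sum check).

1) 0.0ms=0b +1052.632ms=3b
2) 1052.632ms=3b +1052.632ms=3b
3) 2105.263ms=6b +300.752ms=6/7b
4) 2406.015ms=48/7b +300.752ms=6/7b
5) 2706.767ms=54/7b +300.752ms=6/7b
6) 3007.519ms=60/7b +300.752ms=6/7b
7) 3308.271ms=66/7b +300.752ms=6/7b
8) 3609.023ms=72/7b +300.752ms=6/7b
9) 3909.774ms=78/7b +300.752ms=6/7b
10) 4210.526ms=12b +150.376ms=3/7b
11) 4360.902ms=87/7b +150.376ms=3/7b
12) 4511.278ms=90/7b +150.376ms=3/7b
13) 4661.654ms=93/7b +150.376ms=3/7b
14) 4812.03ms=96/7b +150.376ms=3/7b
15) 4962.406ms=99/7b +150.376ms=3/7b
16) 5112.782ms=102/7b +150.376ms=3/7b
17) 5263.158ms=15b +1052.632ms=3b
18) 6315.789ms=18b +350.877ms=1b
19) 6666.667ms=19b +350.877ms=1b
20) 7017.544ms=20b +350.877ms=1b
21) 7368.421ms=21b +150.376ms=3/7b
22) 7518.797ms=150/7b +150.376ms=3/7b
23) 7669.173ms=153/7b +150.376ms=3/7b
24) 7819.549ms=156/7b +150.376ms=3/7b
25) 7969.925ms=159/7b +150.376ms=3/7b
26) 8120.301ms=162/7b +300.752ms=6/7b
Σ=24b of 24 (171bpm 6/8) — PASS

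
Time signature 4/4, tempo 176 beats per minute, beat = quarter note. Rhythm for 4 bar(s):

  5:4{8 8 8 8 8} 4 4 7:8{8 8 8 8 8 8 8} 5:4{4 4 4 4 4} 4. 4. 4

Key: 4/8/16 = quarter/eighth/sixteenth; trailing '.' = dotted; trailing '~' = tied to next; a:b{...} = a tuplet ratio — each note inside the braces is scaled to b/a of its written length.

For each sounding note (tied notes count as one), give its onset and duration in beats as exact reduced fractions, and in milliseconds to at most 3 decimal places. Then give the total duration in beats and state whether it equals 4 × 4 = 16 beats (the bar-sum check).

1) 0.0ms=0b +136.364ms=2/5b
2) 136.364ms=2/5b +136.364ms=2/5b
3) 272.727ms=4/5b +136.364ms=2/5b
4) 409.091ms=6/5b +136.364ms=2/5b
5) 545.455ms=8/5b +136.364ms=2/5b
6) 681.818ms=2b +340.909ms=1b
7) 1022.727ms=3b +340.909ms=1b
8) 1363.636ms=4b +194.805ms=4/7b
9) 1558.442ms=32/7b +194.805ms=4/7b
10) 1753.247ms=36/7b +194.805ms=4/7b
11) 1948.052ms=40/7b +194.805ms=4/7b
12) 2142.857ms=44/7b +194.805ms=4/7b
13) 2337.662ms=48/7b +194.805ms=4/7b
14) 2532.468ms=52/7b +194.805ms=4/7b
15) 2727.273ms=8b +272.727ms=4/5b
16) 3000.0ms=44/5b +272.727ms=4/5b
17) 3272.727ms=48/5b +272.727ms=4/5b
18) 3545.455ms=52/5b +272.727ms=4/5b
19) 3818.182ms=56/5b +272.727ms=4/5b
20) 4090.909ms=12b +511.364ms=3/2b
21) 4602.273ms=27/2b +511.364ms=3/2b
22) 5113.636ms=15b +340.909ms=1b
Σ=16b of 16 (176bpm 4/4) — PASS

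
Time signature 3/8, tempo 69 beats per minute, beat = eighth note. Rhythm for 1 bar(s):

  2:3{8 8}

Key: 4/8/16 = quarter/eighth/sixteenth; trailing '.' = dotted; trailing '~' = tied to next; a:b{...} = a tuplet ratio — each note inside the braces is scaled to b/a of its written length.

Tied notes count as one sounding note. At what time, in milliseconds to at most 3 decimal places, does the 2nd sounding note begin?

note 2 onset = 3/2b = 1304.348ms

1. 0.0ms @ 0 + 1304.348ms (3/2)
2. 1304.348ms @ 3/2 + 1304.348ms (3/2)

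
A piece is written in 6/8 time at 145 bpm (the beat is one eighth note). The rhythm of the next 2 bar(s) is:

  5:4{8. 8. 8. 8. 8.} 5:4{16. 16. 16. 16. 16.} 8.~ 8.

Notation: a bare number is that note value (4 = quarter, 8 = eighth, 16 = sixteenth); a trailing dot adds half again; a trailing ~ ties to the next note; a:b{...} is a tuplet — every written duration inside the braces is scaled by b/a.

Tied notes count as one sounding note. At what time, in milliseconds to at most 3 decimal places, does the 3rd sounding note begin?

1. 0.0ms @ 0 + 496.552ms (6/5)
2. 496.552ms @ 6/5 + 496.552ms (6/5)
3. 993.103ms @ 12/5 + 496.552ms (6/5)
4. 1489.655ms @ 18/5 + 496.552ms (6/5)
5. 1986.207ms @ 24/5 + 496.552ms (6/5)
6. 2482.759ms @ 6 + 248.276ms (3/5)
7. 2731.034ms @ 33/5 + 248.276ms (3/5)
8. 2979.31ms @ 36/5 + 248.276ms (3/5)
9. 3227.586ms @ 39/5 + 248.276ms (3/5)
10. 3475.862ms @ 42/5 + 248.276ms (3/5)
11. 3724.138ms @ 9 + 1241.379ms (3)

note 3 onset = 12/5b = 993.103ms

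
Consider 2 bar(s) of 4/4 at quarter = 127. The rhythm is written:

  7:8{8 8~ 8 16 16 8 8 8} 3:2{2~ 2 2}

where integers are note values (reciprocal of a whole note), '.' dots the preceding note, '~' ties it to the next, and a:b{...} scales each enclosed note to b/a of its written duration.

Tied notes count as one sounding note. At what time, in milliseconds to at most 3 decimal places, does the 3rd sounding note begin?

note 3 onset = 12/7b = 809.899ms

1. 0.0ms @ 0 + 269.966ms (4/7)
2. 269.966ms @ 4/7 + 539.933ms (8/7)
3. 809.899ms @ 12/7 + 134.983ms (2/7)
4. 944.882ms @ 2 + 134.983ms (2/7)
5. 1079.865ms @ 16/7 + 269.966ms (4/7)
6. 1349.831ms @ 20/7 + 269.966ms (4/7)
7. 1619.798ms @ 24/7 + 269.966ms (4/7)
8. 1889.764ms @ 4 + 1259.843ms (8/3)
9. 3149.606ms @ 20/3 + 629.921ms (4/3)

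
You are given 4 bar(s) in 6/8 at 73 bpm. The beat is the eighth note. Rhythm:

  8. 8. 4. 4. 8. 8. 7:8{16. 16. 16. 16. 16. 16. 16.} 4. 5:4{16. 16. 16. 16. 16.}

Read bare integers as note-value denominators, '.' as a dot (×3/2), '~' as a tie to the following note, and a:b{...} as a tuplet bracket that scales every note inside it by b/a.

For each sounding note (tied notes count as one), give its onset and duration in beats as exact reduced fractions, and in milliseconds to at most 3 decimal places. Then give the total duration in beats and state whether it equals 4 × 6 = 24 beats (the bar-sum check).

1) 0.0ms=0b +1232.877ms=3/2b
2) 1232.877ms=3/2b +1232.877ms=3/2b
3) 2465.753ms=3b +2465.753ms=3b
4) 4931.507ms=6b +2465.753ms=3b
5) 7397.26ms=9b +1232.877ms=3/2b
6) 8630.137ms=21/2b +1232.877ms=3/2b
7) 9863.014ms=12b +704.501ms=6/7b
8) 10567.515ms=90/7b +704.501ms=6/7b
9) 11272.016ms=96/7b +704.501ms=6/7b
10) 11976.517ms=102/7b +704.501ms=6/7b
11) 12681.018ms=108/7b +704.501ms=6/7b
12) 13385.519ms=114/7b +704.501ms=6/7b
13) 14090.02ms=120/7b +704.501ms=6/7b
14) 14794.521ms=18b +2465.753ms=3b
15) 17260.274ms=21b +493.151ms=3/5b
16) 17753.425ms=108/5b +493.151ms=3/5b
17) 18246.575ms=111/5b +493.151ms=3/5b
18) 18739.726ms=114/5b +493.151ms=3/5b
19) 19232.877ms=117/5b +493.151ms=3/5b
Σ=24b of 24 (73bpm 6/8) — PASS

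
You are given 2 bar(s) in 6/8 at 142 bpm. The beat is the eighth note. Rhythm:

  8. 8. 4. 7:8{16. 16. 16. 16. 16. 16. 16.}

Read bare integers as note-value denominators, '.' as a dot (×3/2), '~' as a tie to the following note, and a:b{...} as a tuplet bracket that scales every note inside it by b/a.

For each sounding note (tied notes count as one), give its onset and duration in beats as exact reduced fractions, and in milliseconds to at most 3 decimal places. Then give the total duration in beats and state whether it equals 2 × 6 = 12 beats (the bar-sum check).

1) 0.0ms=0b +633.803ms=3/2b
2) 633.803ms=3/2b +633.803ms=3/2b
3) 1267.606ms=3b +1267.606ms=3b
4) 2535.211ms=6b +362.173ms=6/7b
5) 2897.384ms=48/7b +362.173ms=6/7b
6) 3259.557ms=54/7b +362.173ms=6/7b
7) 3621.73ms=60/7b +362.173ms=6/7b
8) 3983.903ms=66/7b +362.173ms=6/7b
9) 4346.076ms=72/7b +362.173ms=6/7b
10) 4708.249ms=78/7b +362.173ms=6/7b
Σ=12b of 12 (142bpm 6/8) — PASS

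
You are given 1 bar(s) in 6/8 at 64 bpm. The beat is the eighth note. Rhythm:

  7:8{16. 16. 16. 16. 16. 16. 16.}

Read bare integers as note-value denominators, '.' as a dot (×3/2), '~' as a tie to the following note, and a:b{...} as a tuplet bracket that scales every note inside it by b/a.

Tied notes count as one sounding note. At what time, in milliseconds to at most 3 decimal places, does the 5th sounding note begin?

note 5 onset = 24/7b = 3214.286ms

1. 0.0ms @ 0 + 803.571ms (6/7)
2. 803.571ms @ 6/7 + 803.571ms (6/7)
3. 1607.143ms @ 12/7 + 803.571ms (6/7)
4. 2410.714ms @ 18/7 + 803.571ms (6/7)
5. 3214.286ms @ 24/7 + 803.571ms (6/7)
6. 4017.857ms @ 30/7 + 803.571ms (6/7)
7. 4821.429ms @ 36/7 + 803.571ms (6/7)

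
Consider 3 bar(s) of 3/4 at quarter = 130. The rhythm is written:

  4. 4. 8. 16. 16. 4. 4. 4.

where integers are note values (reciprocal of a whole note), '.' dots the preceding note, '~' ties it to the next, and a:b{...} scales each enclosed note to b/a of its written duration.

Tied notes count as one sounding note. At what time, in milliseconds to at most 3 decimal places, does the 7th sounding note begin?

note 7 onset = 6b = 2769.231ms

1. 0.0ms @ 0 + 692.308ms (3/2)
2. 692.308ms @ 3/2 + 692.308ms (3/2)
3. 1384.615ms @ 3 + 346.154ms (3/4)
4. 1730.769ms @ 15/4 + 173.077ms (3/8)
5. 1903.846ms @ 33/8 + 173.077ms (3/8)
6. 2076.923ms @ 9/2 + 692.308ms (3/2)
7. 2769.231ms @ 6 + 692.308ms (3/2)
8. 3461.538ms @ 15/2 + 692.308ms (3/2)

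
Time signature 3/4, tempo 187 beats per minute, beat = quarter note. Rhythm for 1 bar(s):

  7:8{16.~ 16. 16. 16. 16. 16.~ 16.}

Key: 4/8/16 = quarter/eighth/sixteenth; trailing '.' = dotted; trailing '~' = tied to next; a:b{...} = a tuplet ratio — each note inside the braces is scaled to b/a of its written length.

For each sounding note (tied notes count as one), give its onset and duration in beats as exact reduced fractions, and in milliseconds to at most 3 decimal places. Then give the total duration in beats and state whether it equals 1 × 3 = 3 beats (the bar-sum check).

1) 0.0ms=0b +275.019ms=6/7b
2) 275.019ms=6/7b +137.51ms=3/7b
3) 412.529ms=9/7b +137.51ms=3/7b
4) 550.038ms=12/7b +137.51ms=3/7b
5) 687.548ms=15/7b +275.019ms=6/7b
Σ=3b of 3 (187bpm 3/4) — PASS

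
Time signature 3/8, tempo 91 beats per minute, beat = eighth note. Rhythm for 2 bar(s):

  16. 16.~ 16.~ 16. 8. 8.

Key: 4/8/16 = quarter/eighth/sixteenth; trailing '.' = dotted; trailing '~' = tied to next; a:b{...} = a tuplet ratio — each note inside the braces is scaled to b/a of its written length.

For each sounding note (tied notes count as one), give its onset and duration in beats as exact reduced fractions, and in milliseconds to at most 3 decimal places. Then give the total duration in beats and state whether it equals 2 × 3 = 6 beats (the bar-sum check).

1) 0.0ms=0b +494.505ms=3/4b
2) 494.505ms=3/4b +1483.516ms=9/4b
3) 1978.022ms=3b +989.011ms=3/2b
4) 2967.033ms=9/2b +989.011ms=3/2b
Σ=6b of 6 (91bpm 3/8) — PASS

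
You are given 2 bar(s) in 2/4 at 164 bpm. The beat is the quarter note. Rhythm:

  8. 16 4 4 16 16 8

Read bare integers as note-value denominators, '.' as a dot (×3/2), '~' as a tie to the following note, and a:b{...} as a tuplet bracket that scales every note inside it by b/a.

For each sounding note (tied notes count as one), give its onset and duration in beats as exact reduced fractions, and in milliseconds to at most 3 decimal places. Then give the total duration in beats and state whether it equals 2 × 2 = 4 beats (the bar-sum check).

1) 0.0ms=0b +274.39ms=3/4b
2) 274.39ms=3/4b +91.463ms=1/4b
3) 365.854ms=1b +365.854ms=1b
4) 731.707ms=2b +365.854ms=1b
5) 1097.561ms=3b +91.463ms=1/4b
6) 1189.024ms=13/4b +91.463ms=1/4b
7) 1280.488ms=7/2b +182.927ms=1/2b
Σ=4b of 4 (164bpm 2/4) — PASS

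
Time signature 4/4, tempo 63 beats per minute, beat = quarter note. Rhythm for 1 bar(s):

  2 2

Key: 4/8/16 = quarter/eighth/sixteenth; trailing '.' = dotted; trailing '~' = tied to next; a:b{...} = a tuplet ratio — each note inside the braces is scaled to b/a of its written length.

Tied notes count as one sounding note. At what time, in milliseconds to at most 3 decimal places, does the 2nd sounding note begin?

1. 0.0ms @ 0 + 1904.762ms (2)
2. 1904.762ms @ 2 + 1904.762ms (2)

note 2 onset = 2b = 1904.762ms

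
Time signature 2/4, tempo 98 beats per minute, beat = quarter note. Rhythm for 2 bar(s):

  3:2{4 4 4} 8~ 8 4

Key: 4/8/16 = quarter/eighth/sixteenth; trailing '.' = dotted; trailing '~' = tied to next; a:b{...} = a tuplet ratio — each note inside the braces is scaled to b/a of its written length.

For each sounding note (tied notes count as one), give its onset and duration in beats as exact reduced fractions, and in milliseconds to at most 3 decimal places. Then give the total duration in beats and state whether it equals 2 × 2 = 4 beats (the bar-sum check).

1) 0.0ms=0b +408.163ms=2/3b
2) 408.163ms=2/3b +408.163ms=2/3b
3) 816.327ms=4/3b +408.163ms=2/3b
4) 1224.49ms=2b +612.245ms=1b
5) 1836.735ms=3b +612.245ms=1b
Σ=4b of 4 (98bpm 2/4) — PASS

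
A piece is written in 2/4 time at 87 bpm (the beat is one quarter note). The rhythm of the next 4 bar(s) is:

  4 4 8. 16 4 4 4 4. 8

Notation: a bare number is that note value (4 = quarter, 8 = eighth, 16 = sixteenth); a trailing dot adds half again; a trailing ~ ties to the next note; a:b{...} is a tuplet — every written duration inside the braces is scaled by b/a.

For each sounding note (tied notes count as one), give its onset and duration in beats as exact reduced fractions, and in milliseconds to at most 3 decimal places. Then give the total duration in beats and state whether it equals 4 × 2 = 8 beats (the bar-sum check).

1) 0.0ms=0b +689.655ms=1b
2) 689.655ms=1b +689.655ms=1b
3) 1379.31ms=2b +517.241ms=3/4b
4) 1896.552ms=11/4b +172.414ms=1/4b
5) 2068.966ms=3b +689.655ms=1b
6) 2758.621ms=4b +689.655ms=1b
7) 3448.276ms=5b +689.655ms=1b
8) 4137.931ms=6b +1034.483ms=3/2b
9) 5172.414ms=15/2b +344.828ms=1/2b
Σ=8b of 8 (87bpm 2/4) — PASS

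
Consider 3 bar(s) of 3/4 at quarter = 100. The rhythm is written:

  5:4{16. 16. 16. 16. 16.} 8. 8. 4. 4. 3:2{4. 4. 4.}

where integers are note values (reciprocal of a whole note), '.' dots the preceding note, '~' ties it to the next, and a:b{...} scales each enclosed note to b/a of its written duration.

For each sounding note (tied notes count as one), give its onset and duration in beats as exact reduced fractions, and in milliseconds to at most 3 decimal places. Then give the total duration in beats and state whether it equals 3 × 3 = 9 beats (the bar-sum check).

1) 0.0ms=0b +180.0ms=3/10b
2) 180.0ms=3/10b +180.0ms=3/10b
3) 360.0ms=3/5b +180.0ms=3/10b
4) 540.0ms=9/10b +180.0ms=3/10b
5) 720.0ms=6/5b +180.0ms=3/10b
6) 900.0ms=3/2b +450.0ms=3/4b
7) 1350.0ms=9/4b +450.0ms=3/4b
8) 1800.0ms=3b +900.0ms=3/2b
9) 2700.0ms=9/2b +900.0ms=3/2b
10) 3600.0ms=6b +600.0ms=1b
11) 4200.0ms=7b +600.0ms=1b
12) 4800.0ms=8b +600.0ms=1b
Σ=9b of 9 (100bpm 3/4) — PASS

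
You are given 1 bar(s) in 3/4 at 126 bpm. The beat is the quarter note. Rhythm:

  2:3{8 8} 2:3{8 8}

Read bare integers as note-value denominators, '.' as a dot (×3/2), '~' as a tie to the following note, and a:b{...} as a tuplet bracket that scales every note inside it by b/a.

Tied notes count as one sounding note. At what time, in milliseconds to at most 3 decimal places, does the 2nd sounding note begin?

note 2 onset = 3/4b = 357.143ms

1. 0.0ms @ 0 + 357.143ms (3/4)
2. 357.143ms @ 3/4 + 357.143ms (3/4)
3. 714.286ms @ 3/2 + 357.143ms (3/4)
4. 1071.429ms @ 9/4 + 357.143ms (3/4)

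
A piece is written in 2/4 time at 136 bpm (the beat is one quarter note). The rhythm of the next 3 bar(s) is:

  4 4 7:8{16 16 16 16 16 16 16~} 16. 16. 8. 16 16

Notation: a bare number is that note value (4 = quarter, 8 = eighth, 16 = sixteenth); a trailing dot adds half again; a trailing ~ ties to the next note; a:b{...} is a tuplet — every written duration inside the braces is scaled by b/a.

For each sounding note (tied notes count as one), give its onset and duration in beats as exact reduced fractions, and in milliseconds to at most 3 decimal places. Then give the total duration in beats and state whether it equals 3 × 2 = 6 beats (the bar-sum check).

1) 0.0ms=0b +441.176ms=1b
2) 441.176ms=1b +441.176ms=1b
3) 882.353ms=2b +126.05ms=2/7b
4) 1008.403ms=16/7b +126.05ms=2/7b
5) 1134.454ms=18/7b +126.05ms=2/7b
6) 1260.504ms=20/7b +126.05ms=2/7b
7) 1386.555ms=22/7b +126.05ms=2/7b
8) 1512.605ms=24/7b +126.05ms=2/7b
9) 1638.655ms=26/7b +291.492ms=37/56b
10) 1930.147ms=35/8b +165.441ms=3/8b
11) 2095.588ms=19/4b +330.882ms=3/4b
12) 2426.471ms=11/2b +110.294ms=1/4b
13) 2536.765ms=23/4b +110.294ms=1/4b
Σ=6b of 6 (136bpm 2/4) — PASS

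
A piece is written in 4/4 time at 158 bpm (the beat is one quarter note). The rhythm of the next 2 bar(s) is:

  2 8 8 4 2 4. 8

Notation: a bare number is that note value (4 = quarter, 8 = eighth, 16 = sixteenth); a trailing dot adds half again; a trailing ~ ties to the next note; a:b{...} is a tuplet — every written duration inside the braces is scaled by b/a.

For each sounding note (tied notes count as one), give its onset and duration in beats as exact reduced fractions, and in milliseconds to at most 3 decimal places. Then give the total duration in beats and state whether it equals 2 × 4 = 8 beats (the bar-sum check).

1) 0.0ms=0b +759.494ms=2b
2) 759.494ms=2b +189.873ms=1/2b
3) 949.367ms=5/2b +189.873ms=1/2b
4) 1139.241ms=3b +379.747ms=1b
5) 1518.987ms=4b +759.494ms=2b
6) 2278.481ms=6b +569.62ms=3/2b
7) 2848.101ms=15/2b +189.873ms=1/2b
Σ=8b of 8 (158bpm 4/4) — PASS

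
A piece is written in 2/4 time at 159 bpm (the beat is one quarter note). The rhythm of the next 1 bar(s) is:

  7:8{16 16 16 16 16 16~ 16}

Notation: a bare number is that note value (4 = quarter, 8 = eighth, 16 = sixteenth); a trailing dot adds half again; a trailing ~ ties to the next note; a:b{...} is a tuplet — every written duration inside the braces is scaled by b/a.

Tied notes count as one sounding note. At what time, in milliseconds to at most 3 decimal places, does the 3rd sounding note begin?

note 3 onset = 4/7b = 215.633ms

1. 0.0ms @ 0 + 107.817ms (2/7)
2. 107.817ms @ 2/7 + 107.817ms (2/7)
3. 215.633ms @ 4/7 + 107.817ms (2/7)
4. 323.45ms @ 6/7 + 107.817ms (2/7)
5. 431.267ms @ 8/7 + 107.817ms (2/7)
6. 539.084ms @ 10/7 + 215.633ms (4/7)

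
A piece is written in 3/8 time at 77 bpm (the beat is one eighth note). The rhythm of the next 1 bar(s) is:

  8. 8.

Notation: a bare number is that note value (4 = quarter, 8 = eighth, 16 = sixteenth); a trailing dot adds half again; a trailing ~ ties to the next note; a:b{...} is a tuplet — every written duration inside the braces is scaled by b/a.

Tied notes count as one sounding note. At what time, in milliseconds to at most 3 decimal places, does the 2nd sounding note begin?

1. 0.0ms @ 0 + 1168.831ms (3/2)
2. 1168.831ms @ 3/2 + 1168.831ms (3/2)

note 2 onset = 3/2b = 1168.831ms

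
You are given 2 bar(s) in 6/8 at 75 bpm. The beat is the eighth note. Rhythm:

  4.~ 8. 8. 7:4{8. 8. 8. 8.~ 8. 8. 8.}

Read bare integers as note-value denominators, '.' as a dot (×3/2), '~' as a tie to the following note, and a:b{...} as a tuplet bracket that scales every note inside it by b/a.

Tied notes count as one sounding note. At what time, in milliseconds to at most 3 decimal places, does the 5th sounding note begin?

1. 0.0ms @ 0 + 3600.0ms (9/2)
2. 3600.0ms @ 9/2 + 1200.0ms (3/2)
3. 4800.0ms @ 6 + 685.714ms (6/7)
4. 5485.714ms @ 48/7 + 685.714ms (6/7)
5. 6171.429ms @ 54/7 + 685.714ms (6/7)
6. 6857.143ms @ 60/7 + 1371.429ms (12/7)
7. 8228.571ms @ 72/7 + 685.714ms (6/7)
8. 8914.286ms @ 78/7 + 685.714ms (6/7)

note 5 onset = 54/7b = 6171.429ms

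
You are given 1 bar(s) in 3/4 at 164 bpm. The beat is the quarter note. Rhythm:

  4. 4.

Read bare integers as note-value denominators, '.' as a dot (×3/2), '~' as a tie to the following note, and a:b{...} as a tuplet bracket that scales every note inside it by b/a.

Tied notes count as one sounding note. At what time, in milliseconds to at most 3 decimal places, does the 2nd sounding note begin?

1. 0.0ms @ 0 + 548.78ms (3/2)
2. 548.78ms @ 3/2 + 548.78ms (3/2)

note 2 onset = 3/2b = 548.78ms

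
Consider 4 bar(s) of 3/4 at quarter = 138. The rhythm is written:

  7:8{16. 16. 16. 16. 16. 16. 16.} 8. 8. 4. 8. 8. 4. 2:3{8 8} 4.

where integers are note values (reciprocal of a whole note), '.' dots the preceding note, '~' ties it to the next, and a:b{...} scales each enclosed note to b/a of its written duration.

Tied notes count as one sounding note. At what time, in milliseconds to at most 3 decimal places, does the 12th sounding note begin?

1. 0.0ms @ 0 + 186.335ms (3/7)
2. 186.335ms @ 3/7 + 186.335ms (3/7)
3. 372.671ms @ 6/7 + 186.335ms (3/7)
4. 559.006ms @ 9/7 + 186.335ms (3/7)
5. 745.342ms @ 12/7 + 186.335ms (3/7)
6. 931.677ms @ 15/7 + 186.335ms (3/7)
7. 1118.012ms @ 18/7 + 186.335ms (3/7)
8. 1304.348ms @ 3 + 326.087ms (3/4)
9. 1630.435ms @ 15/4 + 326.087ms (3/4)
10. 1956.522ms @ 9/2 + 652.174ms (3/2)
11. 2608.696ms @ 6 + 326.087ms (3/4)
12. 2934.783ms @ 27/4 + 326.087ms (3/4)
13. 3260.87ms @ 15/2 + 652.174ms (3/2)
14. 3913.043ms @ 9 + 326.087ms (3/4)
15. 4239.13ms @ 39/4 + 326.087ms (3/4)
16. 4565.217ms @ 21/2 + 652.174ms (3/2)

note 12 onset = 27/4b = 2934.783ms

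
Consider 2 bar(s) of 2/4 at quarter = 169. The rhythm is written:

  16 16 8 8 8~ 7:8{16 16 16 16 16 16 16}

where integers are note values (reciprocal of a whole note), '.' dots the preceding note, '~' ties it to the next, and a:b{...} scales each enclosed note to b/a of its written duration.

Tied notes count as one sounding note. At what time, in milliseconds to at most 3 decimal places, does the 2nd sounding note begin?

note 2 onset = 1/4b = 88.757ms

1. 0.0ms @ 0 + 88.757ms (1/4)
2. 88.757ms @ 1/4 + 88.757ms (1/4)
3. 177.515ms @ 1/2 + 177.515ms (1/2)
4. 355.03ms @ 1 + 177.515ms (1/2)
5. 532.544ms @ 3/2 + 278.952ms (11/14)
6. 811.496ms @ 16/7 + 101.437ms (2/7)
7. 912.933ms @ 18/7 + 101.437ms (2/7)
8. 1014.37ms @ 20/7 + 101.437ms (2/7)
9. 1115.807ms @ 22/7 + 101.437ms (2/7)
10. 1217.244ms @ 24/7 + 101.437ms (2/7)
11. 1318.681ms @ 26/7 + 101.437ms (2/7)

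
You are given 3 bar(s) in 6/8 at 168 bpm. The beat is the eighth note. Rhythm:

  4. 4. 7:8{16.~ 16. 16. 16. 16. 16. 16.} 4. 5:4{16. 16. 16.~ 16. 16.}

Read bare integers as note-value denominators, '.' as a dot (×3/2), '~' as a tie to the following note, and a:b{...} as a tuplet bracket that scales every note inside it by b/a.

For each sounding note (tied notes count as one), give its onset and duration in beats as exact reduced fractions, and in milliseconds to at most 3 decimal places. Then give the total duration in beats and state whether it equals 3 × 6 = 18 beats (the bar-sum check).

1) 0.0ms=0b +1071.429ms=3b
2) 1071.429ms=3b +1071.429ms=3b
3) 2142.857ms=6b +612.245ms=12/7b
4) 2755.102ms=54/7b +306.122ms=6/7b
5) 3061.224ms=60/7b +306.122ms=6/7b
6) 3367.347ms=66/7b +306.122ms=6/7b
7) 3673.469ms=72/7b +306.122ms=6/7b
8) 3979.592ms=78/7b +306.122ms=6/7b
9) 4285.714ms=12b +1071.429ms=3b
10) 5357.143ms=15b +214.286ms=3/5b
11) 5571.429ms=78/5b +214.286ms=3/5b
12) 5785.714ms=81/5b +428.571ms=6/5b
13) 6214.286ms=87/5b +214.286ms=3/5b
Σ=18b of 18 (168bpm 6/8) — PASS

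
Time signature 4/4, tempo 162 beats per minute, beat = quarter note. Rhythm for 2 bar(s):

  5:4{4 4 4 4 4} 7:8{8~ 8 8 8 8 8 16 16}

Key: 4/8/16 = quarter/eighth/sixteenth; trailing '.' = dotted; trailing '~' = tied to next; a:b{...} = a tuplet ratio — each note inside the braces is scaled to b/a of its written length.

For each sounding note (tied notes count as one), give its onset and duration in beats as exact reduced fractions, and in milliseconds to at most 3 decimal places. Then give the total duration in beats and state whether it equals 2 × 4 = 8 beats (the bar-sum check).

1) 0.0ms=0b +296.296ms=4/5b
2) 296.296ms=4/5b +296.296ms=4/5b
3) 592.593ms=8/5b +296.296ms=4/5b
4) 888.889ms=12/5b +296.296ms=4/5b
5) 1185.185ms=16/5b +296.296ms=4/5b
6) 1481.481ms=4b +423.28ms=8/7b
7) 1904.762ms=36/7b +211.64ms=4/7b
8) 2116.402ms=40/7b +211.64ms=4/7b
9) 2328.042ms=44/7b +211.64ms=4/7b
10) 2539.683ms=48/7b +211.64ms=4/7b
11) 2751.323ms=52/7b +105.82ms=2/7b
12) 2857.143ms=54/7b +105.82ms=2/7b
Σ=8b of 8 (162bpm 4/4) — PASS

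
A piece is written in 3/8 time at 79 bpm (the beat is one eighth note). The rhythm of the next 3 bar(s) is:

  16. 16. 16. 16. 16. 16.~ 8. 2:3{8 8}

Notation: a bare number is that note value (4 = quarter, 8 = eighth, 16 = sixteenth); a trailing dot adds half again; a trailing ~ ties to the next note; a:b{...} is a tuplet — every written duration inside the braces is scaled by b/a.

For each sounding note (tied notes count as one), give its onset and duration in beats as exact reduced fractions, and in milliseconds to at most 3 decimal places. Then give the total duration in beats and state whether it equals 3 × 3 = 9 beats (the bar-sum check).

1) 0.0ms=0b +569.62ms=3/4b
2) 569.62ms=3/4b +569.62ms=3/4b
3) 1139.241ms=3/2b +569.62ms=3/4b
4) 1708.861ms=9/4b +569.62ms=3/4b
5) 2278.481ms=3b +569.62ms=3/4b
6) 2848.101ms=15/4b +1708.861ms=9/4b
7) 4556.962ms=6b +1139.241ms=3/2b
8) 5696.203ms=15/2b +1139.241ms=3/2b
Σ=9b of 9 (79bpm 3/8) — PASS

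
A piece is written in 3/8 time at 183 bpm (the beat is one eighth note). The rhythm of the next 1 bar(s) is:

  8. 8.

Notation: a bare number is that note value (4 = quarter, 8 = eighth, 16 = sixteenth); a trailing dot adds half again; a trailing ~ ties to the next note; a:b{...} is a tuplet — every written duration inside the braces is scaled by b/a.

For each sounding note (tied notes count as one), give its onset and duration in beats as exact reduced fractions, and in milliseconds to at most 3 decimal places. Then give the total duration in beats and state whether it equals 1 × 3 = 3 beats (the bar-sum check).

1) 0.0ms=0b +491.803ms=3/2b
2) 491.803ms=3/2b +491.803ms=3/2b
Σ=3b of 3 (183bpm 3/8) — PASS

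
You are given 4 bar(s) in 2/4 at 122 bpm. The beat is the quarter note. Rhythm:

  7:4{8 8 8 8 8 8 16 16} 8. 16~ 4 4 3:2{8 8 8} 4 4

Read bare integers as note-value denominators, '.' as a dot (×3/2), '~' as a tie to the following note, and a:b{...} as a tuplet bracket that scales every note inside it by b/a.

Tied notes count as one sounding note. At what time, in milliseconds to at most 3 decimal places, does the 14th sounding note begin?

1. 0.0ms @ 0 + 140.515ms (2/7)
2. 140.515ms @ 2/7 + 140.515ms (2/7)
3. 281.03ms @ 4/7 + 140.515ms (2/7)
4. 421.546ms @ 6/7 + 140.515ms (2/7)
5. 562.061ms @ 8/7 + 140.515ms (2/7)
6. 702.576ms @ 10/7 + 140.515ms (2/7)
7. 843.091ms @ 12/7 + 70.258ms (1/7)
8. 913.349ms @ 13/7 + 70.258ms (1/7)
9. 983.607ms @ 2 + 368.852ms (3/4)
10. 1352.459ms @ 11/4 + 614.754ms (5/4)
11. 1967.213ms @ 4 + 491.803ms (1)
12. 2459.016ms @ 5 + 163.934ms (1/3)
13. 2622.951ms @ 16/3 + 163.934ms (1/3)
14. 2786.885ms @ 17/3 + 163.934ms (1/3)
15. 2950.82ms @ 6 + 491.803ms (1)
16. 3442.623ms @ 7 + 491.803ms (1)

note 14 onset = 17/3b = 2786.885ms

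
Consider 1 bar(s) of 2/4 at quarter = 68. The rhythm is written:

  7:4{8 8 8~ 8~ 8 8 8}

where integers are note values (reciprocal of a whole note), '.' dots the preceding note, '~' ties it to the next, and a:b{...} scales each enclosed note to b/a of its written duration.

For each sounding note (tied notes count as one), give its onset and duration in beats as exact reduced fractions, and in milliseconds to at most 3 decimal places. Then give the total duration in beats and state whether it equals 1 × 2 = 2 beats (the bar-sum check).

1) 0.0ms=0b +252.101ms=2/7b
2) 252.101ms=2/7b +252.101ms=2/7b
3) 504.202ms=4/7b +756.303ms=6/7b
4) 1260.504ms=10/7b +252.101ms=2/7b
5) 1512.605ms=12/7b +252.101ms=2/7b
Σ=2b of 2 (68bpm 2/4) — PASS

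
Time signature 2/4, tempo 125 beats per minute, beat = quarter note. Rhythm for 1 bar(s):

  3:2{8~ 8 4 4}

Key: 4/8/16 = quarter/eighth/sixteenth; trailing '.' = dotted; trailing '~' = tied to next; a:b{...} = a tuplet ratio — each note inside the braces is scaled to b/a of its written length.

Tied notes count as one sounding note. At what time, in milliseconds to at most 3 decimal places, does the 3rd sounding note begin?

1. 0.0ms @ 0 + 320.0ms (2/3)
2. 320.0ms @ 2/3 + 320.0ms (2/3)
3. 640.0ms @ 4/3 + 320.0ms (2/3)

note 3 onset = 4/3b = 640.0ms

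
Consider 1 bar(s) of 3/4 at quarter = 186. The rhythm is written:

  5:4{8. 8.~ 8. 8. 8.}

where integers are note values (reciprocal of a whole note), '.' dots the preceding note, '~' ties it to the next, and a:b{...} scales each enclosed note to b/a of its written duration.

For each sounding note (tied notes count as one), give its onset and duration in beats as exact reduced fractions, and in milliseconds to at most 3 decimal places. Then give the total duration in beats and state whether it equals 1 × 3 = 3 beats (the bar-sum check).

1) 0.0ms=0b +193.548ms=3/5b
2) 193.548ms=3/5b +387.097ms=6/5b
3) 580.645ms=9/5b +193.548ms=3/5b
4) 774.194ms=12/5b +193.548ms=3/5b
Σ=3b of 3 (186bpm 3/4) — PASS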